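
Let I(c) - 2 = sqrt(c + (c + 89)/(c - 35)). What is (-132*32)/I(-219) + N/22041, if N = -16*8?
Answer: 64*(-2*sqrt(880999) + 92374085*I)/(22041*(sqrt(880999) - 127*I)) ≈ -37.976 + 280.63*I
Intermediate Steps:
N = -128
I(c) = 2 + sqrt(c + (89 + c)/(-35 + c)) (I(c) = 2 + sqrt(c + (c + 89)/(c - 35)) = 2 + sqrt(c + (89 + c)/(-35 + c)))
(-132*32)/I(-219) + N/22041 = (-132*32)/(2 + sqrt((89 - 219 - 219*(-35 - 219))/(-35 - 219))) - 128/22041 = -4224/(2 + sqrt((89 - 219 - 219*(-254))/(-254))) - 128*1/22041 = -4224/(2 + sqrt(-(89 - 219 + 55626)/254)) - 128/22041 = -4224/(2 + sqrt(-1/254*55496)) - 128/22041 = -4224/(2 + sqrt(-27748/127)) - 128/22041 = -4224/(2 + 2*I*sqrt(880999)/127) - 128/22041 = -128/22041 - 4224/(2 + 2*I*sqrt(880999)/127)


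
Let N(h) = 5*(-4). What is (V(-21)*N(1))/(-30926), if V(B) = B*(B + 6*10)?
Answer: -1170/2209 ≈ -0.52965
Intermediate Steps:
V(B) = B*(60 + B) (V(B) = B*(B + 60) = B*(60 + B))
N(h) = -20
(V(-21)*N(1))/(-30926) = (-21*(60 - 21)*(-20))/(-30926) = (-21*39*(-20))*(-1/30926) = -819*(-20)*(-1/30926) = 16380*(-1/30926) = -1170/2209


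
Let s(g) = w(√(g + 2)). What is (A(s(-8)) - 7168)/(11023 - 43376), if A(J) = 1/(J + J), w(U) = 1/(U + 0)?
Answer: 7168/32353 - I*√6/64706 ≈ 0.22156 - 3.7856e-5*I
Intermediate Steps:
w(U) = 1/U
s(g) = (2 + g)^(-½) (s(g) = 1/(√(g + 2)) = 1/(√(2 + g)) = (2 + g)^(-½))
A(J) = 1/(2*J)
(A(s(-8)) - 7168)/(11023 - 43376) = (1/(2*((2 - 8)^(-½))) - 7168)/(11023 - 43376) = (1/(2*((-6)^(-½))) - 7168)/(-32353) = (1/(2*((-I*√6/6))) - 7168)*(-1/32353) = ((I*√6)/2 - 7168)*(-1/32353) = (I*√6/2 - 7168)*(-1/32353) = (-7168 + I*√6/2)*(-1/32353) = 7168/32353 - I*√6/64706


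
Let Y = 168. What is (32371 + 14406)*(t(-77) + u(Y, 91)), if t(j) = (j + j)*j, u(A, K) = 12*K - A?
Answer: 597903614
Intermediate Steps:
u(A, K) = -A + 12*K
t(j) = 2*j**2 (t(j) = (2*j)*j = 2*j**2)
(32371 + 14406)*(t(-77) + u(Y, 91)) = (32371 + 14406)*(2*(-77)**2 + (-1*168 + 12*91)) = 46777*(2*5929 + (-168 + 1092)) = 46777*(11858 + 924) = 46777*12782 = 597903614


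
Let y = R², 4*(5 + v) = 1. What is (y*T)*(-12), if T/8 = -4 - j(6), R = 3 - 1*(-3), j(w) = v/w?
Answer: 11088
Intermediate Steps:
v = -19/4 (v = -5 + (¼)*1 = -5 + ¼ = -19/4 ≈ -4.7500)
j(w) = -19/(4*w)
R = 6 (R = 3 + 3 = 6)
y = 36 (y = 6² = 36)
T = -77/3 (T = 8*(-4 - (-19)/(4*6)) = 8*(-4 - 1*(-19/24)) = 8*(-4 + 19/24) = 8*(-77/24) = -77/3 ≈ -25.667)
(y*T)*(-12) = (36*(-77/3))*(-12) = -924*(-12) = 11088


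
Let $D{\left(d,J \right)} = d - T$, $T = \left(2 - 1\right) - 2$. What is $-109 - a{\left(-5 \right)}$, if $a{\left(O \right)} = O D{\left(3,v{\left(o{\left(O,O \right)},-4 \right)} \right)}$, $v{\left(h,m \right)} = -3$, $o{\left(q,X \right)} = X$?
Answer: $-89$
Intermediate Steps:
$T = -1$ ($T = 1 - 2 = -1$)
$D{\left(d,J \right)} = 1 + d$ ($D{\left(d,J \right)} = d - -1 = d + 1 = 1 + d$)
$a{\left(O \right)} = 4 O$ ($a{\left(O \right)} = O \left(1 + 3\right) = O 4 = 4 O$)
$-109 - a{\left(-5 \right)} = -109 - 4 \left(-5\right) = -109 - -20 = -109 + 20 = -89$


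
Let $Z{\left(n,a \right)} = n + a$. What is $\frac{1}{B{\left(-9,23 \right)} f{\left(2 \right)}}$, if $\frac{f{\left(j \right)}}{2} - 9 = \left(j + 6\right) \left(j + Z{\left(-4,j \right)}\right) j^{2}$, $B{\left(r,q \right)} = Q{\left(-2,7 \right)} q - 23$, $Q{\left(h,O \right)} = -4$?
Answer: $- \frac{1}{2070} \approx -0.00048309$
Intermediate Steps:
$Z{\left(n,a \right)} = a + n$
$B{\left(r,q \right)} = -23 - 4 q$ ($B{\left(r,q \right)} = - 4 q - 23 = -23 - 4 q$)
$f{\left(j \right)} = 18 + 2 j^{2} \left(-4 + 2 j\right) \left(6 + j\right)$ ($f{\left(j \right)} = 18 + 2 \left(j + 6\right) \left(j + \left(j - 4\right)\right) j^{2} = 18 + 2 \left(6 + j\right) \left(j + \left(-4 + j\right)\right) j^{2} = 18 + 2 \left(6 + j\right) \left(-4 + 2 j\right) j^{2} = 18 + 2 \left(-4 + 2 j\right) \left(6 + j\right) j^{2} = 18 + 2 j^{2} \left(-4 + 2 j\right) \left(6 + j\right)$)
$\frac{1}{B{\left(-9,23 \right)} f{\left(2 \right)}} = \frac{1}{\left(-23 - 92\right) \left(18 - 48 \cdot 2^{2} + 4 \cdot 2^{4} + 16 \cdot 2^{3}\right)} = \frac{1}{\left(-23 - 92\right) \left(18 - 192 + 4 \cdot 16 + 16 \cdot 8\right)} = \frac{1}{\left(-115\right) \left(18 - 192 + 64 + 128\right)} = \frac{1}{\left(-115\right) 18} = \frac{1}{-2070} = - \frac{1}{2070}$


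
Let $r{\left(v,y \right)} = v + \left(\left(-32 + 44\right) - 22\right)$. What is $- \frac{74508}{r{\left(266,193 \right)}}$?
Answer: $- \frac{18627}{64} \approx -291.05$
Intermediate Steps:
$r{\left(v,y \right)} = -10 + v$ ($r{\left(v,y \right)} = v + \left(12 - 22\right) = v - 10 = -10 + v$)
$- \frac{74508}{r{\left(266,193 \right)}} = - \frac{74508}{-10 + 266} = - \frac{74508}{256} = \left(-74508\right) \frac{1}{256} = - \frac{18627}{64}$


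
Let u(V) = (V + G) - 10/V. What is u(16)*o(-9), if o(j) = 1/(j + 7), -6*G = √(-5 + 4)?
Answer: -123/16 + I/12 ≈ -7.6875 + 0.083333*I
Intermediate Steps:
G = -I/6 (G = -√(-5 + 4)/6 = -I/6 ≈ -0.16667*I)
o(j) = 1/(7 + j)
u(V) = V - 10/V - I/6 (u(V) = (V - I/6) - 10/V = V - 10/V - I/6)
u(16)*o(-9) = (16 - 10/16 - I/6)/(7 - 9) = (16 - 10*1/16 - I/6)/(-2) = (16 - 5/8 - I/6)*(-½) = (123/8 - I/6)*(-½) = -123/16 + I/12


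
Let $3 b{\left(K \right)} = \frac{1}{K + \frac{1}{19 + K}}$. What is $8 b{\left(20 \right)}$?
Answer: $\frac{104}{781} \approx 0.13316$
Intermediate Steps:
$b{\left(K \right)} = \frac{1}{3 \left(K + \frac{1}{19 + K}\right)}$
$8 b{\left(20 \right)} = 8 \frac{19 + 20}{3 \left(1 + 20^{2} + 19 \cdot 20\right)} = 8 \cdot \frac{1}{3} \frac{1}{1 + 400 + 380} \cdot 39 = 8 \cdot \frac{1}{3} \cdot \frac{1}{781} \cdot 39 = 8 \cdot \frac{13}{781} = \frac{104}{781}$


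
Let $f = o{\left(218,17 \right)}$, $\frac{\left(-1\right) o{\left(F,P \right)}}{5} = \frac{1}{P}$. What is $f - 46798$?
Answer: $- \frac{795571}{17} \approx -46798.0$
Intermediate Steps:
$o{\left(F,P \right)} = - \frac{5}{P}$
$f = - \frac{5}{17} \approx -0.29412$
$f - 46798 = - \frac{5}{17} - 46798 = - \frac{795571}{17}$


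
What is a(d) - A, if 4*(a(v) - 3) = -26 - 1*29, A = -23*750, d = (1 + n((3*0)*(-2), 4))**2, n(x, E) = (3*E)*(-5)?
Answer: 68957/4 ≈ 17239.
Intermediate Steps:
n(x, E) = -15*E
d = 3481 (d = (1 - 15*4)**2 = (1 - 60)**2 = (-59)**2 = 3481)
A = -17250
a(v) = -43/4 (a(v) = 3 + (-26 - 1*29)/4 = 3 + (-26 - 29)/4 = 3 + (1/4)*(-55) = 3 - 55/4 = -43/4)
a(d) - A = -43/4 - 1*(-17250) = -43/4 + 17250 = 68957/4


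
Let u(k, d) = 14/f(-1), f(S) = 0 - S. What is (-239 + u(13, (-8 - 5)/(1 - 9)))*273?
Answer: -61425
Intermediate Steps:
f(S) = -S
u(k, d) = 14 (u(k, d) = 14/((-1*(-1))) = 14/1 = 14*1 = 14)
(-239 + u(13, (-8 - 5)/(1 - 9)))*273 = (-239 + 14)*273 = -225*273 = -61425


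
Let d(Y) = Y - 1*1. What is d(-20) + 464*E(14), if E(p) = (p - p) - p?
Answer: -6517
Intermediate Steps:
E(p) = -p (E(p) = 0 - p = -p)
d(Y) = -1 + Y (d(Y) = Y - 1 = -1 + Y)
d(-20) + 464*E(14) = (-1 - 20) + 464*(-1*14) = -21 + 464*(-14) = -21 - 6496 = -6517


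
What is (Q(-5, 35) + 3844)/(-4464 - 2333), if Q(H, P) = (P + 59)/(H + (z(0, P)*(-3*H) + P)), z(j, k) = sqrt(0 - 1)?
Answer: -288488/509775 + 94*I/509775 ≈ -0.56591 + 0.0001844*I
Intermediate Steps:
z(j, k) = I (z(j, k) = sqrt(-1) = I)
Q(H, P) = (59 + P)/(H + P - 3*I*H) (Q(H, P) = (P + 59)/(H + (I*(-3*H) + P)) = (59 + P)/(H + (-3*I*H + P)) = (59 + P)/(H + (P - 3*I*H)) = (59 + P)/(H + P - 3*I*H))
(Q(-5, 35) + 3844)/(-4464 - 2333) = ((59 + 35)/(-5 + 35 - 3*I*(-5)) + 3844)/(-4464 - 2333) = (94/(-5 + 35 + 15*I) + 3844)/(-6797) = (94/(30 + 15*I) + 3844)*(-1/6797) = (((30 - 15*I)/1125)*94 + 3844)*(-1/6797) = (94*(30 - 15*I)/1125 + 3844)*(-1/6797) = (3844 + 94*(30 - 15*I)/1125)*(-1/6797) = -3844/6797 - 94*(30 - 15*I)/7646625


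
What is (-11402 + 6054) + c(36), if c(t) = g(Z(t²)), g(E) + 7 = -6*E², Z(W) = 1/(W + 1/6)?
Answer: -323879659011/60481729 ≈ -5355.0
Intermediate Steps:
Z(W) = 1/(⅙ + W) (Z(W) = 1/(W + ⅙) = 1/(⅙ + W))
g(E) = -7 - 6*E²
c(t) = -7 - 216/(1 + 6*t²)² (c(t) = -7 - 6*36/(1 + 6*t²)² = -7 - 216/(1 + 6*t²)²)
(-11402 + 6054) + c(36) = (-11402 + 6054) + (-7 - 216/(1 + 6*36²)²) = -5348 + (-7 - 216/(1 + 6*1296)²) = -5348 + (-7 - 216/(1 + 7776)²) = -5348 + (-7 - 216/7777²) = -5348 + (-7 - 216*1/60481729) = -5348 + (-7 - 216/60481729) = -5348 - 423372319/60481729 = -323879659011/60481729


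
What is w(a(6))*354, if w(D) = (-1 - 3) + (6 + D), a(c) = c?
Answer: 2832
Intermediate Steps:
w(D) = 2 + D (w(D) = -4 + (6 + D) = 2 + D)
w(a(6))*354 = (2 + 6)*354 = 8*354 = 2832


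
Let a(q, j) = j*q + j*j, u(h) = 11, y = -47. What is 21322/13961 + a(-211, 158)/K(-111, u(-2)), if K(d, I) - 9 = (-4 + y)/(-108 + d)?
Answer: -4260008097/4704857 ≈ -905.45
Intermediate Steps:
a(q, j) = j² + j*q (a(q, j) = j*q + j² = j² + j*q)
K(d, I) = 9 - 51/(-108 + d) (K(d, I) = 9 + (-4 - 47)/(-108 + d) = 9 - 51/(-108 + d))
21322/13961 + a(-211, 158)/K(-111, u(-2)) = 21322/13961 + (158*(158 - 211))/((3*(-341 + 3*(-111))/(-108 - 111))) = 21322*(1/13961) + (158*(-53))/((3*(-341 - 333)/(-219))) = 21322/13961 - 8374/(3*(-1/219)*(-674)) = 21322/13961 - 8374/674/73 = 21322/13961 - 8374*73/674 = 21322/13961 - 305651/337 = -4260008097/4704857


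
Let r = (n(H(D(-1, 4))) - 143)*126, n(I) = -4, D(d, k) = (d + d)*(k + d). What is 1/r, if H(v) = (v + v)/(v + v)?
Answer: -1/18522 ≈ -5.3990e-5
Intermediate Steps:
D(d, k) = 2*d*(d + k) (D(d, k) = (2*d)*(d + k) = 2*d*(d + k))
H(v) = 1 (H(v) = (2*v)/((2*v)) = (2*v)*(1/(2*v)) = 1)
r = -18522 (r = (-4 - 143)*126 = -147*126 = -18522)
1/r = 1/(-18522) = -1/18522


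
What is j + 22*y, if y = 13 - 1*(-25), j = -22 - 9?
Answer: 805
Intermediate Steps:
j = -31
y = 38 (y = 13 + 25 = 38)
j + 22*y = -31 + 22*38 = -31 + 836 = 805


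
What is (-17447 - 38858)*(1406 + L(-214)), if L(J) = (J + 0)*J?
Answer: -2657708610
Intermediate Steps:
L(J) = J**2 (L(J) = J*J = J**2)
(-17447 - 38858)*(1406 + L(-214)) = (-17447 - 38858)*(1406 + (-214)**2) = -56305*(1406 + 45796) = -56305*47202 = -2657708610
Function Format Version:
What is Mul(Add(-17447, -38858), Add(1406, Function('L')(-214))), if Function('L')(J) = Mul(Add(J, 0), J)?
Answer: -2657708610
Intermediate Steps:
Function('L')(J) = Pow(J, 2) (Function('L')(J) = Mul(J, J) = Pow(J, 2))
Mul(Add(-17447, -38858), Add(1406, Function('L')(-214))) = Mul(Add(-17447, -38858), Add(1406, Pow(-214, 2))) = Mul(-56305, Add(1406, 45796)) = Mul(-56305, 47202) = -2657708610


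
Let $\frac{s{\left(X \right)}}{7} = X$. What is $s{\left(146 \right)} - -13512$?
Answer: $14534$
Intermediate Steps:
$s{\left(X \right)} = 7 X$
$s{\left(146 \right)} - -13512 = 7 \cdot 146 - -13512 = 1022 + \left(-9020 + 22532\right) = 1022 + 13512 = 14534$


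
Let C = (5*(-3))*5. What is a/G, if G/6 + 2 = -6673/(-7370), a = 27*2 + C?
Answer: 25795/8067 ≈ 3.1976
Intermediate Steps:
C = -75 (C = -15*5 = -75)
a = -21 (a = 27*2 - 75 = 54 - 75 = -21)
G = -24201/3685 (G = -12 + 6*(-6673/(-7370)) = -12 + 6*(-6673*(-1/7370)) = -12 + 6*(6673/7370) = -12 + 20019/3685 = -24201/3685 ≈ -6.5674)
a/G = -21/(-24201/3685) = -21*(-3685/24201) = 25795/8067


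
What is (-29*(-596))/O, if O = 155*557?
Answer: 17284/86335 ≈ 0.20020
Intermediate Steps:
O = 86335
(-29*(-596))/O = -29*(-596)/86335 = 17284*(1/86335) = 17284/86335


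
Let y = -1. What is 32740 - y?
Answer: 32741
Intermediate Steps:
32740 - y = 32740 - 1*(-1) = 32740 + 1 = 32741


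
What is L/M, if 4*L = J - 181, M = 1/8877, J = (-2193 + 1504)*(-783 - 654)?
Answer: 2196862206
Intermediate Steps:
J = 990093 (J = -689*(-1437) = 990093)
M = 1/8877 ≈ 0.00011265
L = 247478 (L = (990093 - 181)/4 = (¼)*989912 = 247478)
L/M = 247478/(1/8877) = 247478*8877 = 2196862206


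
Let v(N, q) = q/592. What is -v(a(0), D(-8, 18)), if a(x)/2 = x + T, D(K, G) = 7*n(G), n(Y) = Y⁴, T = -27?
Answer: -45927/37 ≈ -1241.3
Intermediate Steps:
D(K, G) = 7*G⁴
a(x) = -54 + 2*x (a(x) = 2*(x - 27) = 2*(-27 + x) = -54 + 2*x)
v(N, q) = q/592
-v(a(0), D(-8, 18)) = -7*18⁴/592 = -7*104976/592 = -734832/592 = -1*45927/37 = -45927/37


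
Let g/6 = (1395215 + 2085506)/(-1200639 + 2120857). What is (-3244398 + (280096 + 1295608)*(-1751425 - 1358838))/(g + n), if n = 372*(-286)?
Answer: 450985691383261190/9788294913 ≈ 4.6074e+7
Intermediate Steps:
n = -106392
g = 10442163/460109 (g = 6*((1395215 + 2085506)/(-1200639 + 2120857)) = 6*(3480721/920218) = 10442163/460109 ≈ 22.695)
(-3244398 + (280096 + 1295608)*(-1751425 - 1358838))/(g + n) = (-3244398 + (280096 + 1295608)*(-1751425 - 1358838))/(10442163/460109 - 106392) = (-3244398 + 1575704*(-3110263))/(-48941474565/460109) = (-3244398 - 4900853850152)*(-460109/48941474565) = -4900857094550*(-460109/48941474565) = 450985691383261190/9788294913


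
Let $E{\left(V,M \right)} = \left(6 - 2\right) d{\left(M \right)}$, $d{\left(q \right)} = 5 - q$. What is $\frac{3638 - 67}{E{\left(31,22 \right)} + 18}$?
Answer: $- \frac{3571}{50} \approx -71.42$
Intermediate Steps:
$E{\left(V,M \right)} = 20 - 4 M$ ($E{\left(V,M \right)} = \left(6 - 2\right) \left(5 - M\right) = 4 \left(5 - M\right) = 20 - 4 M$)
$\frac{3638 - 67}{E{\left(31,22 \right)} + 18} = \frac{3638 - 67}{\left(20 - 88\right) + 18} = \frac{3571}{\left(20 - 88\right) + 18} = \frac{3571}{-68 + 18} = \frac{3571}{-50} = 3571 \left(- \frac{1}{50}\right) = - \frac{3571}{50}$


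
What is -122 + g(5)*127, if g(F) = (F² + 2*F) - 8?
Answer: 3307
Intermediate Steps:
g(F) = -8 + F² + 2*F
-122 + g(5)*127 = -122 + (-8 + 5² + 2*5)*127 = -122 + (-8 + 25 + 10)*127 = -122 + 27*127 = -122 + 3429 = 3307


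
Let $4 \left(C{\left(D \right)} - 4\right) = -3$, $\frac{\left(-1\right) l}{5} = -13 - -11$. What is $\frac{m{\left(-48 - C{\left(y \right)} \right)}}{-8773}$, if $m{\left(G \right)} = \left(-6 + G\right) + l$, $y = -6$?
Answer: $\frac{189}{35092} \approx 0.0053858$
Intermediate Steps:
$l = 10$ ($l = - 5 \left(-13 - -11\right) = - 5 \left(-13 + 11\right) = \left(-5\right) \left(-2\right) = 10$)
$C{\left(D \right)} = \frac{13}{4}$ ($C{\left(D \right)} = 4 + \frac{1}{4} \left(-3\right) = 4 - \frac{3}{4} = \frac{13}{4}$)
$m{\left(G \right)} = 4 + G$ ($m{\left(G \right)} = \left(-6 + G\right) + 10 = 4 + G$)
$\frac{m{\left(-48 - C{\left(y \right)} \right)}}{-8773} = \frac{4 - \frac{205}{4}}{-8773} = \left(4 - \frac{205}{4}\right) \left(- \frac{1}{8773}\right) = \left(- \frac{189}{4}\right) \left(- \frac{1}{8773}\right) = \frac{189}{35092}$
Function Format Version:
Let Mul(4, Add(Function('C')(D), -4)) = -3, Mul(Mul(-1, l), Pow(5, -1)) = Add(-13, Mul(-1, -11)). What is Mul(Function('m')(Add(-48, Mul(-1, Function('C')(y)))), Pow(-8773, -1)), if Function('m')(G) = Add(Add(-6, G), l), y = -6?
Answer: Rational(189, 35092) ≈ 0.0053858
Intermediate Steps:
l = 10 (l = Mul(-5, Add(-13, Mul(-1, -11))) = Mul(-5, Add(-13, 11)) = Mul(-5, -2) = 10)
Function('C')(D) = Rational(13, 4) (Function('C')(D) = Add(4, Mul(Rational(1, 4), -3)) = Add(4, Rational(-3, 4)) = Rational(13, 4))
Function('m')(G) = Add(4, G) (Function('m')(G) = Add(Add(-6, G), 10) = Add(4, G))
Mul(Function('m')(Add(-48, Mul(-1, Function('C')(y)))), Pow(-8773, -1)) = Mul(Add(4, Add(-48, Mul(-1, Rational(13, 4)))), Pow(-8773, -1)) = Mul(Add(4, Add(-48, Rational(-13, 4))), Rational(-1, 8773)) = Mul(Add(4, Rational(-205, 4)), Rational(-1, 8773)) = Mul(Rational(-189, 4), Rational(-1, 8773)) = Rational(189, 35092)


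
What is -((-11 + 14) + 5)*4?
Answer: -32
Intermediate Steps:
-((-11 + 14) + 5)*4 = -(3 + 5)*4 = -1*8*4 = -8*4 = -32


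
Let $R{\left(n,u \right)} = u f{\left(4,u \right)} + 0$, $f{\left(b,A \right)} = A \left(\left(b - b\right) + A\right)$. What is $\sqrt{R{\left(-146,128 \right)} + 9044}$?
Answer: $2 \sqrt{526549} \approx 1451.3$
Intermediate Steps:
$f{\left(b,A \right)} = A^{2}$ ($f{\left(b,A \right)} = A \left(0 + A\right) = A A = A^{2}$)
$R{\left(n,u \right)} = u^{3}$ ($R{\left(n,u \right)} = u u^{2} + 0 = u^{3} + 0 = u^{3}$)
$\sqrt{R{\left(-146,128 \right)} + 9044} = \sqrt{128^{3} + 9044} = \sqrt{2097152 + 9044} = \sqrt{2106196} = 2 \sqrt{526549}$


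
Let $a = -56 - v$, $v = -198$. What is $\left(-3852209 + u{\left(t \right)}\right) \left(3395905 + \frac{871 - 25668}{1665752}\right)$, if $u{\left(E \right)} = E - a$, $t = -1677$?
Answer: $- \frac{5450304271403795841}{416438} \approx -1.3088 \cdot 10^{13}$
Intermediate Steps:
$a = 142$ ($a = -56 - -198 = -56 + 198 = 142$)
$u{\left(E \right)} = -142 + E$ ($u{\left(E \right)} = E - 142 = -142 + E$)
$\left(-3852209 + u{\left(t \right)}\right) \left(3395905 + \frac{871 - 25668}{1665752}\right) = \left(-3852209 - 1819\right) \left(3395905 + \frac{871 - 25668}{1665752}\right) = \left(-3852209 - 1819\right) \left(3395905 + \left(871 - 25668\right) \frac{1}{1665752}\right) = - 3854028 \left(3395905 - \frac{24797}{1665752}\right) = \left(-3854028\right) \frac{5656735520763}{1665752} = - \frac{5450304271403795841}{416438}$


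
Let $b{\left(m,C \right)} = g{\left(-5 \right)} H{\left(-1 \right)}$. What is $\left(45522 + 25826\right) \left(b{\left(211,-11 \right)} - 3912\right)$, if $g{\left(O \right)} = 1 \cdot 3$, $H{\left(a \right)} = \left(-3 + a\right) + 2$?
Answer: $-279541464$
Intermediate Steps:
$H{\left(a \right)} = -1 + a$
$g{\left(O \right)} = 3$
$b{\left(m,C \right)} = -6$ ($b{\left(m,C \right)} = 3 \left(-1 - 1\right) = 3 \left(-2\right) = -6$)
$\left(45522 + 25826\right) \left(b{\left(211,-11 \right)} - 3912\right) = \left(45522 + 25826\right) \left(-6 - 3912\right) = 71348 \left(-3918\right) = -279541464$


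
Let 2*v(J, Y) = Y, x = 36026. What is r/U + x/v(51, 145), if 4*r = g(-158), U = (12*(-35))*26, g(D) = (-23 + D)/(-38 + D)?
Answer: 123371464063/248277120 ≈ 496.91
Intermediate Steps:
v(J, Y) = Y/2
g(D) = (-23 + D)/(-38 + D)
U = -10920 (U = -420*26 = -10920)
r = 181/784 (r = ((-23 - 158)/(-38 - 158))/4 = (-181/(-196))/4 = (-1/196*(-181))/4 = (1/4)*(181/196) = 181/784 ≈ 0.23087)
r/U + x/v(51, 145) = (181/784)/(-10920) + 36026/(((1/2)*145)) = (181/784)*(-1/10920) + 36026/(145/2) = -181/8561280 + 36026*(2/145) = -181/8561280 + 72052/145 = 123371464063/248277120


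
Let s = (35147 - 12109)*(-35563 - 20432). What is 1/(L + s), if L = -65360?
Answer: -1/1290078170 ≈ -7.7515e-10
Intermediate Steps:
s = -1290012810 (s = 23038*(-55995) = -1290012810)
1/(L + s) = 1/(-65360 - 1290012810) = 1/(-1290078170) = -1/1290078170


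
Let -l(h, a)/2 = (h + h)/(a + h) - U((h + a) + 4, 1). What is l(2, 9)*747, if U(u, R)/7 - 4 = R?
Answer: 569214/11 ≈ 51747.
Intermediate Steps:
U(u, R) = 28 + 7*R
l(h, a) = 70 - 4*h/(a + h) (l(h, a) = -2*((h + h)/(a + h) - (28 + 7*1)) = -2*((2*h)/(a + h) - (28 + 7)) = -2*(2*h/(a + h) - 1*35) = -2*(2*h/(a + h) - 35) = -2*(-35 + 2*h/(a + h)) = 70 - 4*h/(a + h))
l(2, 9)*747 = (2*(33*2 + 35*9)/(9 + 2))*747 = (2*(66 + 315)/11)*747 = (2*(1/11)*381)*747 = (762/11)*747 = 569214/11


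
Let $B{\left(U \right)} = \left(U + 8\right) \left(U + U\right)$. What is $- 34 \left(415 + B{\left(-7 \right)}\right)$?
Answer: $-13634$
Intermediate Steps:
$B{\left(U \right)} = 2 U \left(8 + U\right)$ ($B{\left(U \right)} = \left(8 + U\right) 2 U = 2 U \left(8 + U\right)$)
$- 34 \left(415 + B{\left(-7 \right)}\right) = - 34 \left(415 + 2 \left(-7\right) \left(8 - 7\right)\right) = - 34 \left(415 + 2 \left(-7\right) 1\right) = - 34 \left(415 - 14\right) = \left(-34\right) 401 = -13634$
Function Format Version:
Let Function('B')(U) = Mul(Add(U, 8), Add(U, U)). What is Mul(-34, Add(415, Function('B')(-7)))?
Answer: -13634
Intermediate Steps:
Function('B')(U) = Mul(2, U, Add(8, U)) (Function('B')(U) = Mul(Add(8, U), Mul(2, U)) = Mul(2, U, Add(8, U)))
Mul(-34, Add(415, Function('B')(-7))) = Mul(-34, Add(415, Mul(2, -7, Add(8, -7)))) = Mul(-34, Add(415, Mul(2, -7, 1))) = Mul(-34, Add(415, -14)) = Mul(-34, 401) = -13634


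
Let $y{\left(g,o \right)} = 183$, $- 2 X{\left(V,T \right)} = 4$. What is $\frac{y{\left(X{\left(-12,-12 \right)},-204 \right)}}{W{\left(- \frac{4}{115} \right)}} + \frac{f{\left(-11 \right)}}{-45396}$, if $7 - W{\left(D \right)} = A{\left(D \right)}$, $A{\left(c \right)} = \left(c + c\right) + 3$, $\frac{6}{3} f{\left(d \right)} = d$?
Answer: $\frac{314057}{6984} \approx 44.968$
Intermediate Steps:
$f{\left(d \right)} = \frac{d}{2}$
$X{\left(V,T \right)} = -2$ ($X{\left(V,T \right)} = \left(- \frac{1}{2}\right) 4 = -2$)
$A{\left(c \right)} = 3 + 2 c$ ($A{\left(c \right)} = 2 c + 3 = 3 + 2 c$)
$W{\left(D \right)} = 4 - 2 D$ ($W{\left(D \right)} = 7 - \left(3 + 2 D\right) = 4 - 2 D$)
$\frac{y{\left(X{\left(-12,-12 \right)},-204 \right)}}{W{\left(- \frac{4}{115} \right)}} + \frac{f{\left(-11 \right)}}{-45396} = \frac{183}{4 - 2 \left(- \frac{4}{115}\right)} + \frac{\frac{1}{2} \left(-11\right)}{-45396} = \frac{183}{4 - 2 \left(\left(-4\right) \frac{1}{115}\right)} - - \frac{11}{90792} = \frac{183}{4 - - \frac{8}{115}} + \frac{11}{90792} = \frac{183}{4 + \frac{8}{115}} + \frac{11}{90792} = \frac{183}{\frac{468}{115}} + \frac{11}{90792} = 183 \cdot \frac{115}{468} + \frac{11}{90792} = \frac{7015}{156} + \frac{11}{90792} = \frac{314057}{6984}$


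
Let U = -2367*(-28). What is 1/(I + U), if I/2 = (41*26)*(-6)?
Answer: 1/53484 ≈ 1.8697e-5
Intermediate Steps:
U = 66276
I = -12792 (I = 2*((41*26)*(-6)) = 2*(1066*(-6)) = 2*(-6396) = -12792)
1/(I + U) = 1/(-12792 + 66276) = 1/53484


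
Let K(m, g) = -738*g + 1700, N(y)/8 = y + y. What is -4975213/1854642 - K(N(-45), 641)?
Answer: 874195368623/1854642 ≈ 4.7136e+5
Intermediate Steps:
N(y) = 16*y (N(y) = 8*(y + y) = 8*(2*y) = 16*y)
K(m, g) = 1700 - 738*g
-4975213/1854642 - K(N(-45), 641) = -4975213/1854642 - (1700 - 738*641) = -4975213*1/1854642 - (1700 - 473058) = -4975213/1854642 - 1*(-471358) = -4975213/1854642 + 471358 = 874195368623/1854642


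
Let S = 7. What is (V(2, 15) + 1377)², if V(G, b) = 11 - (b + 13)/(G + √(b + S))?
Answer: 156754712/81 - 350560*√22/81 ≈ 1.9149e+6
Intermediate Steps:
V(G, b) = 11 - (13 + b)/(G + √(7 + b)) (V(G, b) = 11 - (b + 13)/(G + √(b + 7)) = 11 - (13 + b)/(G + √(7 + b)))
(V(2, 15) + 1377)² = ((-13 - 1*15 + 11*2 + 11*√(7 + 15))/(2 + √(7 + 15)) + 1377)² = ((-13 - 15 + 22 + 11*√22)/(2 + √22) + 1377)² = ((-6 + 11*√22)/(2 + √22) + 1377)² = (1377 + (-6 + 11*√22)/(2 + √22))²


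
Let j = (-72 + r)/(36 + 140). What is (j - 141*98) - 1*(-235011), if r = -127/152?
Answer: 5917344065/26752 ≈ 2.2119e+5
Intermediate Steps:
r = -127/152 (r = -127*1/152 = -127/152 ≈ -0.83553)
j = -11071/26752 (j = (-72 - 127/152)/(36 + 140) = -11071/152/176 = -11071/152*1/176 = -11071/26752 ≈ -0.41384)
(j - 141*98) - 1*(-235011) = (-11071/26752 - 141*98) - 1*(-235011) = (-11071/26752 - 13818) + 235011 = -369670207/26752 + 235011 = 5917344065/26752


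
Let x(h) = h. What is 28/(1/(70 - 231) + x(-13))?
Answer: -2254/1047 ≈ -2.1528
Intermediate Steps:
28/(1/(70 - 231) + x(-13)) = 28/(1/(70 - 231) - 13) = 28/(1/(-161) - 13) = 28/(-1/161 - 13) = 28/(-2094/161) = -161/2094*28 = -2254/1047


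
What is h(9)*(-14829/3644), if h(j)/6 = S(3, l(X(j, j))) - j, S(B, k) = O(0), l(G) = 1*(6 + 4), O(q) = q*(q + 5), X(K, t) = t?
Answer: 400383/1822 ≈ 219.75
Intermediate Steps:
O(q) = q*(5 + q)
l(G) = 10 (l(G) = 1*10 = 10)
S(B, k) = 0 (S(B, k) = 0*(5 + 0) = 0*5 = 0)
h(j) = -6*j (h(j) = 6*(0 - j) = 6*(-j) = -6*j)
h(9)*(-14829/3644) = (-6*9)*(-14829/3644) = -(-800766)/3644 = -54*(-14829/3644) = 400383/1822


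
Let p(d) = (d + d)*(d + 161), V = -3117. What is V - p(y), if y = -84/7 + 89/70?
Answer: 263119/2450 ≈ 107.40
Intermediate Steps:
y = -751/70 (y = -84*⅐ + 89*(1/70) = -12 + 89/70 = -751/70 ≈ -10.729)
p(d) = 2*d*(161 + d) (p(d) = (2*d)*(161 + d) = 2*d*(161 + d))
V - p(y) = -3117 - 2*(-751)*(161 - 751/70)/70 = -3117 - 2*(-751)*10519/(70*70) = -3117 - 1*(-7899769/2450) = -3117 + 7899769/2450 = 263119/2450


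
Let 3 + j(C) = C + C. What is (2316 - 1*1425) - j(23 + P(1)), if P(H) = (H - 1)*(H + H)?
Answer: 848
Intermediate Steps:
P(H) = 2*H*(-1 + H) (P(H) = (-1 + H)*(2*H) = 2*H*(-1 + H))
j(C) = -3 + 2*C (j(C) = -3 + (C + C) = -3 + 2*C)
(2316 - 1*1425) - j(23 + P(1)) = (2316 - 1*1425) - (-3 + 2*(23 + 2*1*(-1 + 1))) = (2316 - 1425) - (-3 + 2*(23 + 2*1*0)) = 891 - (-3 + 2*(23 + 0)) = 891 - (-3 + 2*23) = 891 - (-3 + 46) = 891 - 1*43 = 891 - 43 = 848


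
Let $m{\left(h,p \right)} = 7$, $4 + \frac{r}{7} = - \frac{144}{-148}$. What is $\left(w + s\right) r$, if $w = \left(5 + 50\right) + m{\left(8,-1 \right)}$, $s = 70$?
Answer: $- \frac{103488}{37} \approx -2797.0$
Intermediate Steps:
$r = - \frac{784}{37}$ ($r = -28 + 7 \left(- \frac{144}{-148}\right) = -28 + 7 \left(\left(-144\right) \left(- \frac{1}{148}\right)\right) = -28 + 7 \cdot \frac{36}{37} = -28 + \frac{252}{37} = - \frac{784}{37} \approx -21.189$)
$w = 62$ ($w = \left(5 + 50\right) + 7 = 55 + 7 = 62$)
$\left(w + s\right) r = \left(62 + 70\right) \left(- \frac{784}{37}\right) = 132 \left(- \frac{784}{37}\right) = - \frac{103488}{37}$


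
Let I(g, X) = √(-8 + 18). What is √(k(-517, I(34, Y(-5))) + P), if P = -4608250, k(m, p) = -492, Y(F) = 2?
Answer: I*√4608742 ≈ 2146.8*I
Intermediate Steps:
I(g, X) = √10
√(k(-517, I(34, Y(-5))) + P) = √(-492 - 4608250) = √(-4608742) = I*√4608742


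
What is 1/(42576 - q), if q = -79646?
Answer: 1/122222 ≈ 8.1818e-6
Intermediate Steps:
1/(42576 - q) = 1/(42576 - 1*(-79646)) = 1/(42576 + 79646) = 1/122222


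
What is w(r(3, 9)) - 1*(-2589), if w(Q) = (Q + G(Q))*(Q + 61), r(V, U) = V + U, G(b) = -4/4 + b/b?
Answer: 3465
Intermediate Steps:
G(b) = 0 (G(b) = -4*¼ + 1 = -1 + 1 = 0)
r(V, U) = U + V
w(Q) = Q*(61 + Q) (w(Q) = (Q + 0)*(Q + 61) = Q*(61 + Q))
w(r(3, 9)) - 1*(-2589) = (9 + 3)*(61 + (9 + 3)) - 1*(-2589) = 12*(61 + 12) + 2589 = 12*73 + 2589 = 876 + 2589 = 3465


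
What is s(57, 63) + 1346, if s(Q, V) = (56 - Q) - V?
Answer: 1282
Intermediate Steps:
s(Q, V) = 56 - Q - V
s(57, 63) + 1346 = (56 - 1*57 - 1*63) + 1346 = (56 - 57 - 63) + 1346 = -64 + 1346 = 1282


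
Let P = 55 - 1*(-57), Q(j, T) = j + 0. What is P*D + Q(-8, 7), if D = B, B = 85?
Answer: 9512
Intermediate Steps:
Q(j, T) = j
P = 112 (P = 55 + 57 = 112)
D = 85
P*D + Q(-8, 7) = 112*85 - 8 = 9520 - 8 = 9512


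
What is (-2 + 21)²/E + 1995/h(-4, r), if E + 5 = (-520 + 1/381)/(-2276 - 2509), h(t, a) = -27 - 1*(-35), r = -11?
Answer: 6262477995/35669224 ≈ 175.57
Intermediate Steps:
h(t, a) = 8 (h(t, a) = -27 + 35 = 8)
E = -8917306/1823085 (E = -5 + (-520 + 1/381)/(-2276 - 2509) = -5 + (-520 + 1/381)/(-4785) = -5 - 198119/381*(-1/4785) = -5 + 198119/1823085 = -8917306/1823085 ≈ -4.8913)
(-2 + 21)²/E + 1995/h(-4, r) = (-2 + 21)²/(-8917306/1823085) + 1995/8 = 19²*(-1823085/8917306) + 1995*(⅛) = 361*(-1823085/8917306) + 1995/8 = -658133685/8917306 + 1995/8 = 6262477995/35669224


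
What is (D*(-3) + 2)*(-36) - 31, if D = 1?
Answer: 5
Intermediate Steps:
(D*(-3) + 2)*(-36) - 31 = (1*(-3) + 2)*(-36) - 31 = (-3 + 2)*(-36) - 31 = -1*(-36) - 31 = 36 - 31 = 5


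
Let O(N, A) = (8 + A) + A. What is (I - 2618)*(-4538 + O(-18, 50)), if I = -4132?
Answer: 29902500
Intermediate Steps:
O(N, A) = 8 + 2*A
(I - 2618)*(-4538 + O(-18, 50)) = (-4132 - 2618)*(-4538 + (8 + 2*50)) = -6750*(-4538 + (8 + 100)) = -6750*(-4538 + 108) = -6750*(-4430) = 29902500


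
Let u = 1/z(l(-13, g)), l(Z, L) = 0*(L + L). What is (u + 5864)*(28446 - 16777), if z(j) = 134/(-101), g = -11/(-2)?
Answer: 9168041575/134 ≈ 6.8418e+7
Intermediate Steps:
g = 11/2 (g = -11*(-1/2) = 11/2 ≈ 5.5000)
l(Z, L) = 0 (l(Z, L) = 0*(2*L) = 0)
z(j) = -134/101 (z(j) = 134*(-1/101) = -134/101)
u = -101/134 (u = 1/(-134/101) = -101/134 ≈ -0.75373)
(u + 5864)*(28446 - 16777) = (-101/134 + 5864)*(28446 - 16777) = (785675/134)*11669 = 9168041575/134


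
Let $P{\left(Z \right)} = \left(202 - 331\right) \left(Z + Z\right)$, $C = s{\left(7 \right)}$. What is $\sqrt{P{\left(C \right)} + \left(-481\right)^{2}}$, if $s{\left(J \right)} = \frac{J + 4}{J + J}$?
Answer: $\frac{2 \sqrt{2831689}}{7} \approx 480.79$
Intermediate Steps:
$s{\left(J \right)} = \frac{4 + J}{2 J}$
$C = \frac{11}{14}$ ($C = \frac{4 + 7}{2 \cdot 7} = \frac{1}{2} \cdot \frac{1}{7} \cdot 11 = \frac{11}{14} \approx 0.78571$)
$P{\left(Z \right)} = - 258 Z$ ($P{\left(Z \right)} = - 129 \cdot 2 Z = - 258 Z$)
$\sqrt{P{\left(C \right)} + \left(-481\right)^{2}} = \sqrt{\left(-258\right) \frac{11}{14} + \left(-481\right)^{2}} = \sqrt{- \frac{1419}{7} + 231361} = \sqrt{\frac{1618108}{7}} = \frac{2 \sqrt{2831689}}{7}$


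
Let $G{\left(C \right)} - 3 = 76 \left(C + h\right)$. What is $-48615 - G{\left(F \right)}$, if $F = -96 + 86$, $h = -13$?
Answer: $-46870$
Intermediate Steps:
$F = -10$
$G{\left(C \right)} = -985 + 76 C$ ($G{\left(C \right)} = 3 + 76 \left(C - 13\right) = 3 + 76 \left(-13 + C\right) = 3 + \left(-988 + 76 C\right) = -985 + 76 C$)
$-48615 - G{\left(F \right)} = -48615 - \left(-985 + 76 \left(-10\right)\right) = -48615 - \left(-985 - 760\right) = -48615 - -1745 = -48615 + 1745 = -46870$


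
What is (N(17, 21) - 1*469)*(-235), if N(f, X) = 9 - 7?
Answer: 109745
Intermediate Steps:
N(f, X) = 2
(N(17, 21) - 1*469)*(-235) = (2 - 1*469)*(-235) = (2 - 469)*(-235) = -467*(-235) = 109745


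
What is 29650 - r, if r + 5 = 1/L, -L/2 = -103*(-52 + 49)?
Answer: 18326791/618 ≈ 29655.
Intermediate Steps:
L = -618 (L = -(-206)*(-52 + 49) = -(-206)*(-3) = -2*309 = -618)
r = -3091/618 (r = -5 + 1/(-618) = -5 - 1/618 = -3091/618 ≈ -5.0016)
29650 - r = 29650 - 1*(-3091/618) = 29650 + 3091/618 = 18326791/618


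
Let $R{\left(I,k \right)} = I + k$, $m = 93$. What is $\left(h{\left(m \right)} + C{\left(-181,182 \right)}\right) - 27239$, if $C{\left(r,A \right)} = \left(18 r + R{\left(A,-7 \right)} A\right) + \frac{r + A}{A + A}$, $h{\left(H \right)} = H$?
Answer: $\frac{526345}{364} \approx 1446.0$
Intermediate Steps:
$C{\left(r,A \right)} = 18 r + A \left(-7 + A\right) + \frac{A + r}{2 A}$ ($C{\left(r,A \right)} = \left(18 r + \left(A - 7\right) A\right) + \frac{r + A}{A + A} = \left(18 r + \left(-7 + A\right) A\right) + \frac{A + r}{2 A} = \left(18 r + A \left(-7 + A\right)\right) + \left(A + r\right) \frac{1}{2 A} = \left(18 r + A \left(-7 + A\right)\right) + \frac{A + r}{2 A} = 18 r + A \left(-7 + A\right) + \frac{A + r}{2 A}$)
$\left(h{\left(m \right)} + C{\left(-181,182 \right)}\right) - 27239 = \left(93 + \frac{-181 + 182 \left(1 + 36 \left(-181\right) + 2 \cdot 182 \left(-7 + 182\right)\right)}{2 \cdot 182}\right) - 27239 = \left(93 + \frac{1}{2} \cdot \frac{1}{182} \left(-181 + 182 \left(1 - 6516 + 2 \cdot 182 \cdot 175\right)\right)\right) - 27239 = \left(93 + \frac{1}{2} \cdot \frac{1}{182} \left(-181 + 182 \left(1 - 6516 + 63700\right)\right)\right) - 27239 = \left(93 + \frac{1}{2} \cdot \frac{1}{182} \left(-181 + 182 \cdot 57185\right)\right) - 27239 = \left(93 + \frac{1}{2} \cdot \frac{1}{182} \left(-181 + 10407670\right)\right) - 27239 = \left(93 + \frac{1}{2} \cdot \frac{1}{182} \cdot 10407489\right) - 27239 = \left(93 + \frac{10407489}{364}\right) - 27239 = \frac{10441341}{364} - 27239 = \frac{526345}{364}$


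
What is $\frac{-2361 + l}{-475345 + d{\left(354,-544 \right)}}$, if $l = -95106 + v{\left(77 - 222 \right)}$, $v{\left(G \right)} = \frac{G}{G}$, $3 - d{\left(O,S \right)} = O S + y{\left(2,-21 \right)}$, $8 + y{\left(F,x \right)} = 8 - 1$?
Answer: $\frac{97466}{282765} \approx 0.34469$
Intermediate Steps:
$y{\left(F,x \right)} = -1$ ($y{\left(F,x \right)} = -8 + \left(8 - 1\right) = -8 + 7 = -1$)
$d{\left(O,S \right)} = 4 - O S$ ($d{\left(O,S \right)} = 3 - \left(O S - 1\right) = 3 - \left(-1 + O S\right) = 4 - O S$)
$v{\left(G \right)} = 1$
$l = -95105$ ($l = -95106 + 1 = -95105$)
$\frac{-2361 + l}{-475345 + d{\left(354,-544 \right)}} = \frac{-2361 - 95105}{-475345 - \left(-4 + 354 \left(-544\right)\right)} = - \frac{97466}{-475345 + \left(4 + 192576\right)} = - \frac{97466}{-475345 + 192580} = - \frac{97466}{-282765} = \left(-97466\right) \left(- \frac{1}{282765}\right) = \frac{97466}{282765}$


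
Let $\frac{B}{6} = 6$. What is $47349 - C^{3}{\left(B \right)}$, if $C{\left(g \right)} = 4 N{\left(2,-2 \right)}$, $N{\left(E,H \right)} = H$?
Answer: $47861$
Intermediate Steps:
$B = 36$ ($B = 6 \cdot 6 = 36$)
$C{\left(g \right)} = -8$ ($C{\left(g \right)} = 4 \left(-2\right) = -8$)
$47349 - C^{3}{\left(B \right)} = 47349 - \left(-8\right)^{3} = 47349 - -512 = 47349 + 512 = 47861$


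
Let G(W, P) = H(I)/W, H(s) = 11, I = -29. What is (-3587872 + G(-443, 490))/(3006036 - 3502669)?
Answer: 1589427307/220008419 ≈ 7.2244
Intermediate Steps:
G(W, P) = 11/W
(-3587872 + G(-443, 490))/(3006036 - 3502669) = (-3587872 + 11/(-443))/(3006036 - 3502669) = (-3587872 + 11*(-1/443))/(-496633) = (-3587872 - 11/443)*(-1/496633) = -1589427307/443*(-1/496633) = 1589427307/220008419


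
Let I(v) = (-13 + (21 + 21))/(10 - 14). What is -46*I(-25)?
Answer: 667/2 ≈ 333.50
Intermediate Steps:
I(v) = -29/4 (I(v) = (-13 + 42)/(-4) = 29*(-¼) = -29/4)
-46*I(-25) = -46*(-29/4) = 667/2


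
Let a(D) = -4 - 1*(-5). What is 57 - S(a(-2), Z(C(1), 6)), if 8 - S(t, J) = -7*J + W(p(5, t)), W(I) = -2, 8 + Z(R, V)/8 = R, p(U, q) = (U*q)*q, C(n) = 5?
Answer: 215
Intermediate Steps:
p(U, q) = U*q²
Z(R, V) = -64 + 8*R
a(D) = 1 (a(D) = -4 + 5 = 1)
S(t, J) = 10 + 7*J (S(t, J) = 8 - (-7*J - 2) = 8 - (-2 - 7*J) = 8 + (2 + 7*J) = 10 + 7*J)
57 - S(a(-2), Z(C(1), 6)) = 57 - (10 + 7*(-64 + 8*5)) = 57 - (10 + 7*(-64 + 40)) = 57 - (10 + 7*(-24)) = 57 - (10 - 168) = 57 - 1*(-158) = 57 + 158 = 215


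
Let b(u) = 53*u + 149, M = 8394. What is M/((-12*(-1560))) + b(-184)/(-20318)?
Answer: 29193121/31696080 ≈ 0.92103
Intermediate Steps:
b(u) = 149 + 53*u
M/((-12*(-1560))) + b(-184)/(-20318) = 8394/((-12*(-1560))) + (149 + 53*(-184))/(-20318) = 8394/18720 + (149 - 9752)*(-1/20318) = 8394*(1/18720) - 9603*(-1/20318) = 1399/3120 + 9603/20318 = 29193121/31696080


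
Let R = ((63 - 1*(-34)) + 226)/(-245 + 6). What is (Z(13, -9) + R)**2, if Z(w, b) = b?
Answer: 6120676/57121 ≈ 107.15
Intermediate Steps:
R = -323/239 (R = ((63 + 34) + 226)/(-239) = (97 + 226)*(-1/239) = 323*(-1/239) = -323/239 ≈ -1.3515)
(Z(13, -9) + R)**2 = (-9 - 323/239)**2 = (-2474/239)**2 = 6120676/57121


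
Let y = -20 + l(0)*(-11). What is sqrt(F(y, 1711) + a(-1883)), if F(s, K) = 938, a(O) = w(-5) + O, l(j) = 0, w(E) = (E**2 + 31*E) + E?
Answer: 6*I*sqrt(30) ≈ 32.863*I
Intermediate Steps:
w(E) = E**2 + 32*E
a(O) = -135 + O (a(O) = -5*(32 - 5) + O = -5*27 + O = -135 + O)
y = -20 (y = -20 + 0*(-11) = -20 + 0 = -20)
sqrt(F(y, 1711) + a(-1883)) = sqrt(938 + (-135 - 1883)) = sqrt(938 - 2018) = sqrt(-1080) = 6*I*sqrt(30)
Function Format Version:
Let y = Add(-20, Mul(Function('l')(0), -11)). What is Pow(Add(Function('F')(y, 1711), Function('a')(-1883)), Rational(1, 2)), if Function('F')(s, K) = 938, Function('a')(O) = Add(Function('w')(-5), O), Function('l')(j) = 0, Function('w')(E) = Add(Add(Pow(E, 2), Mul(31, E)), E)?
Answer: Mul(6, I, Pow(30, Rational(1, 2))) ≈ Mul(32.863, I)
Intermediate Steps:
Function('w')(E) = Add(Pow(E, 2), Mul(32, E))
Function('a')(O) = Add(-135, O) (Function('a')(O) = Add(Mul(-5, Add(32, -5)), O) = Add(Mul(-5, 27), O) = Add(-135, O))
y = -20 (y = Add(-20, Mul(0, -11)) = Add(-20, 0) = -20)
Pow(Add(Function('F')(y, 1711), Function('a')(-1883)), Rational(1, 2)) = Pow(Add(938, Add(-135, -1883)), Rational(1, 2)) = Pow(Add(938, -2018), Rational(1, 2)) = Pow(-1080, Rational(1, 2)) = Mul(6, I, Pow(30, Rational(1, 2)))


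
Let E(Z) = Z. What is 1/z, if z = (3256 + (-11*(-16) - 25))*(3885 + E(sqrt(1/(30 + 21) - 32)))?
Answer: 28305/374651293306 - I*sqrt(83181)/2622559053142 ≈ 7.555e-8 - 1.0997e-10*I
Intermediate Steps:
z = 13236195 + 3407*I*sqrt(83181)/51 (z = (3256 + (-11*(-16) - 25))*(3885 + sqrt(1/(30 + 21) - 32)) = (3256 + (176 - 25))*(3885 + sqrt(1/51 - 32)) = (3256 + 151)*(3885 + sqrt(1/51 - 32)) = 3407*(3885 + sqrt(-1631/51)) = 3407*(3885 + I*sqrt(83181)/51) = 13236195 + 3407*I*sqrt(83181)/51 ≈ 1.3236e+7 + 19267.0*I)
1/z = 1/(13236195 + 3407*I*sqrt(83181)/51)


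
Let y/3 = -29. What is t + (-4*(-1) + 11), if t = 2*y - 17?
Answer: -176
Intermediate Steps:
y = -87 (y = 3*(-29) = -87)
t = -191 (t = 2*(-87) - 17 = -174 - 17 = -191)
t + (-4*(-1) + 11) = -191 + (-4*(-1) + 11) = -191 + (4 + 11) = -191 + 15 = -176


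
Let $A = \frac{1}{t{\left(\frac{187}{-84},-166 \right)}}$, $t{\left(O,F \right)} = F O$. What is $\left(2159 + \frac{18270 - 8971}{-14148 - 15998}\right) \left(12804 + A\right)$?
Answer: $\frac{380370495536685}{13761649} \approx 2.764 \cdot 10^{7}$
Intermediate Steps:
$A = \frac{42}{15521}$ ($A = \frac{1}{\left(-166\right) \frac{187}{-84}} = \frac{1}{\left(-166\right) 187 \left(- \frac{1}{84}\right)} = \frac{1}{\left(-166\right) \left(- \frac{187}{84}\right)} = \frac{1}{\frac{15521}{42}} = \frac{42}{15521} \approx 0.002706$)
$\left(2159 + \frac{18270 - 8971}{-14148 - 15998}\right) \left(12804 + A\right) = \left(2159 + \frac{18270 - 8971}{-14148 - 15998}\right) \left(12804 + \frac{42}{15521}\right) = \left(2159 + \frac{9299}{-30146}\right) \frac{198730926}{15521} = \left(2159 + 9299 \left(- \frac{1}{30146}\right)\right) \frac{198730926}{15521} = \left(2159 - \frac{9299}{30146}\right) \frac{198730926}{15521} = \frac{65075915}{30146} \cdot \frac{198730926}{15521} = \frac{380370495536685}{13761649}$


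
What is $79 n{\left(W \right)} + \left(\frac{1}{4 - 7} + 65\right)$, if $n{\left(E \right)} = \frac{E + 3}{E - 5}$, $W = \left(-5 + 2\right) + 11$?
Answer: $\frac{1063}{3} \approx 354.33$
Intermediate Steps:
$W = 8$ ($W = -3 + 11 = 8$)
$n{\left(E \right)} = \frac{3 + E}{-5 + E}$
$79 n{\left(W \right)} + \left(\frac{1}{4 - 7} + 65\right) = 79 \frac{3 + 8}{-5 + 8} + \left(\frac{1}{4 - 7} + 65\right) = 79 \cdot \frac{1}{3} \cdot 11 + \left(\frac{1}{-3} + 65\right) = 79 \cdot \frac{1}{3} \cdot 11 + \left(- \frac{1}{3} + 65\right) = 79 \cdot \frac{11}{3} + \frac{194}{3} = \frac{869}{3} + \frac{194}{3} = \frac{1063}{3}$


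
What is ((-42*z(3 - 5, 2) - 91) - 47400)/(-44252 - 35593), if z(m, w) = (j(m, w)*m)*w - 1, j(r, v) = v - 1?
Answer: 47281/79845 ≈ 0.59216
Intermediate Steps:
j(r, v) = -1 + v
z(m, w) = -1 + m*w*(-1 + w) (z(m, w) = ((-1 + w)*m)*w - 1 = (m*(-1 + w))*w - 1 = m*w*(-1 + w) - 1 = -1 + m*w*(-1 + w))
((-42*z(3 - 5, 2) - 91) - 47400)/(-44252 - 35593) = ((-42*(-1 + (3 - 5)*2*(-1 + 2)) - 91) - 47400)/(-44252 - 35593) = ((-42*(-1 - 2*2*1) - 91) - 47400)/(-79845) = ((-42*(-1 - 4) - 91) - 47400)*(-1/79845) = ((-42*(-5) - 91) - 47400)*(-1/79845) = ((210 - 91) - 47400)*(-1/79845) = (119 - 47400)*(-1/79845) = -47281*(-1/79845) = 47281/79845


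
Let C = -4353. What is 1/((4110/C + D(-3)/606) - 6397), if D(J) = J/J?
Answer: -879306/5625749251 ≈ -0.00015630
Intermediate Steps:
D(J) = 1
1/((4110/C + D(-3)/606) - 6397) = 1/((4110/(-4353) + 1/606) - 6397) = 1/((4110*(-1/4353) + 1*(1/606)) - 6397) = 1/((-1370/1451 + 1/606) - 6397) = 1/(-828769/879306 - 6397) = 1/(-5625749251/879306) = -879306/5625749251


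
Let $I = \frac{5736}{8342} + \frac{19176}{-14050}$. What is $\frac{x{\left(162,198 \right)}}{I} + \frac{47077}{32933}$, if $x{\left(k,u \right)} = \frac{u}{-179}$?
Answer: $\frac{19904756728713}{6498867937052} \approx 3.0628$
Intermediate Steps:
$x{\left(k,u \right)} = - \frac{u}{179}$ ($x{\left(k,u \right)} = u \left(- \frac{1}{179}\right) = - \frac{u}{179}$)
$I = - \frac{19843848}{29301275}$ ($I = 5736 \cdot \frac{1}{8342} + 19176 \left(- \frac{1}{14050}\right) = \frac{2868}{4171} - \frac{9588}{7025} = - \frac{19843848}{29301275} \approx -0.67723$)
$\frac{x{\left(162,198 \right)}}{I} + \frac{47077}{32933} = \frac{\left(- \frac{1}{179}\right) 198}{- \frac{19843848}{29301275}} + \frac{47077}{32933} = \left(- \frac{198}{179}\right) \left(- \frac{29301275}{19843848}\right) + 47077 \cdot \frac{1}{32933} = \frac{322314025}{197336044} + \frac{47077}{32933} = \frac{19904756728713}{6498867937052}$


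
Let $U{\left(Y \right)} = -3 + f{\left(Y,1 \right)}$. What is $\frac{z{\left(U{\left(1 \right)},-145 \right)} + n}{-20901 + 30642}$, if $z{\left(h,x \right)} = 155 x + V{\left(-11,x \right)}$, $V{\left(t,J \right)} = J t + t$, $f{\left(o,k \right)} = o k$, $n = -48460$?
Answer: $- \frac{23117}{3247} \approx -7.1195$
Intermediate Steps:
$f{\left(o,k \right)} = k o$
$U{\left(Y \right)} = -3 + Y$ ($U{\left(Y \right)} = -3 + 1 Y = -3 + Y$)
$V{\left(t,J \right)} = t + J t$
$z{\left(h,x \right)} = -11 + 144 x$ ($z{\left(h,x \right)} = 155 x - 11 \left(1 + x\right) = 155 x - \left(11 + 11 x\right) = -11 + 144 x$)
$\frac{z{\left(U{\left(1 \right)},-145 \right)} + n}{-20901 + 30642} = \frac{\left(-11 + 144 \left(-145\right)\right) - 48460}{-20901 + 30642} = \frac{\left(-11 - 20880\right) - 48460}{9741} = \left(-20891 - 48460\right) \frac{1}{9741} = \left(-69351\right) \frac{1}{9741} = - \frac{23117}{3247}$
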